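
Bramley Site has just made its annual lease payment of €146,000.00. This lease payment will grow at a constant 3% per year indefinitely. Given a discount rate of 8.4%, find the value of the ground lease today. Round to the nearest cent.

€2784814.81

D₁ = D₀ × (1 + g) = €146,000.00 × 1.03 = €150,380.0000
Growing perpetuity: P = D₁ / (r − g) = €150,380.0000 / (0.084 − 0.03) = €2,784,814.81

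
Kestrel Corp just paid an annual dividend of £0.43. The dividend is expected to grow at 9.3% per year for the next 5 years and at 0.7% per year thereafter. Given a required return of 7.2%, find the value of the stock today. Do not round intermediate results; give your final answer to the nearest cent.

D_1 = 0.46999
D_2 = 0.51370
D_3 = 0.56147
D_4 = 0.61369
D_5 = 0.67076
Terminal value at year 5: TV = D_5×(1+g_2)/(r−g_2) = 0.67546/0.065 = 10.39167
P_0 = D_1/(1+r)^1 + D_2/(1+r)^2 + D_3/(1+r)^3 + D_4/(1+r)^4 + D_5/(1+r)^5 + TV/(1+r)^5
    = 0.43842 + 0.44701 + 0.45577 + 0.46470 + 0.47380 + 7.34026 = 9.61996

£9.62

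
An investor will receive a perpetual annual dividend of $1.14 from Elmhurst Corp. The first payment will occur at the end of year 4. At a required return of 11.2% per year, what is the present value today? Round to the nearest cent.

$7.40

Value at end of year 3: C / r = $1.14 / 0.112 = $10.1786
Discount to today: PV = $10.1786 / (1 + 0.112)^3 = $10.1786 / 1.375037 = $7.40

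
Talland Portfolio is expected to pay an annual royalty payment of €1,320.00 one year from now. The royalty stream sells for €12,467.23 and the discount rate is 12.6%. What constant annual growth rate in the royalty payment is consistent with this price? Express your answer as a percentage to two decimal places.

P = D₁/(r−g) ⇒ g = r − D₁/P = 0.126 − €1,320.00/€12,467.23 = 0.020122

2.01%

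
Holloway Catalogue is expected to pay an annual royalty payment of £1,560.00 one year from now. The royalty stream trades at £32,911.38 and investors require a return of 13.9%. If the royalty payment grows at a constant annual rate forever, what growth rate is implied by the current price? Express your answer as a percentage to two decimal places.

P = D₁/(r−g) ⇒ g = r − D₁/P = 0.139 − £1,560.00/£32,911.38 = 0.091600

9.16%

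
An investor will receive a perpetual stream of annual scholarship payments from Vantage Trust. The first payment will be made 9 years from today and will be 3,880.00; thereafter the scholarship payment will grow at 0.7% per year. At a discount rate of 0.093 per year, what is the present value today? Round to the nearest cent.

Value at end of year 8: C₁ / (r − g) = 3,880.00 / (0.093 − 0.007) = 45,116.2791
Discount to today: PV = 45,116.2791 / (1 + 0.093)^8 = 45,116.2791 / 2.036861 = 22,149.91

22149.91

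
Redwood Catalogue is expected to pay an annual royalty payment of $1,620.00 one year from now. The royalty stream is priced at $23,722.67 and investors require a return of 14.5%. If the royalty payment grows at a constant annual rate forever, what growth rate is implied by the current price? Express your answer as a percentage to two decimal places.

7.67%

P = D₁/(r−g) ⇒ g = r − D₁/P = 0.145 − $1,620.00/$23,722.67 = 0.076711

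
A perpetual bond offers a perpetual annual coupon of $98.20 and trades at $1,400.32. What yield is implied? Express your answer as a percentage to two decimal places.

P = C/r ⇒ r = C/P = $98.20/$1,400.32 = 0.070127

7.01%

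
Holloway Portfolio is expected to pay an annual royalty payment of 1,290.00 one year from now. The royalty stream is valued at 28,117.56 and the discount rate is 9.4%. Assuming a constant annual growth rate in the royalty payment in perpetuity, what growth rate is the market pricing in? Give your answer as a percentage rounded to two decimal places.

4.81%

P = D₁/(r−g) ⇒ g = r − D₁/P = 0.094 − 1,290.00/28,117.56 = 0.048121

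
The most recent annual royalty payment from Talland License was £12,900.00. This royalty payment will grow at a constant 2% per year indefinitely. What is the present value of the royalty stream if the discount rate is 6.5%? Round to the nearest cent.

D₁ = D₀ × (1 + g) = £12,900.00 × 1.02 = £13,158.0000
Growing perpetuity: P = D₁ / (r − g) = £13,158.0000 / (0.065 − 0.02) = £292,400.00

£292400.00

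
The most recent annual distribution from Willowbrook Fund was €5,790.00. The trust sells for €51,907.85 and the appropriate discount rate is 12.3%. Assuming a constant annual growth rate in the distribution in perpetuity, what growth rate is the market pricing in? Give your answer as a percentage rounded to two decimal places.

P = D₀(1+g)/(r−g) ⇒ P(r−g) = D₀(1+g) ⇒ g(P+D₀) = P·r − D₀
g = (P·r − D₀)/(P + D₀) = (€51,907.85×0.123 − €5,790.00) / (€51,907.85 + €5,790.00) = 0.010307

1.03%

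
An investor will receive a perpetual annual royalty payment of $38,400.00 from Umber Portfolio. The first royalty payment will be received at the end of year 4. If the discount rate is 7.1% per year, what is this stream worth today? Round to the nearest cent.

$440255.17

Value at end of year 3: C / r = $38,400.00 / 0.071 = $540,845.0704
Discount to today: PV = $540,845.0704 / (1 + 0.071)^3 = $540,845.0704 / 1.228481 = $440,255.17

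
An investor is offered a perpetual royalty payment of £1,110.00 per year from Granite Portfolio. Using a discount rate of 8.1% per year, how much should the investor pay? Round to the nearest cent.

£13703.70

Level perpetuity: PV = C / r = £1,110.00 / 0.081 = £13,703.70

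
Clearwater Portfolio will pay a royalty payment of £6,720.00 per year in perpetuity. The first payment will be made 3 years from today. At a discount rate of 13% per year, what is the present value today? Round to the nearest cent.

£40482.66

Value at end of year 2: C / r = £6,720.00 / 0.13 = £51,692.3077
Discount to today: PV = £51,692.3077 / (1 + 0.13)^2 = £51,692.3077 / 1.276900 = £40,482.66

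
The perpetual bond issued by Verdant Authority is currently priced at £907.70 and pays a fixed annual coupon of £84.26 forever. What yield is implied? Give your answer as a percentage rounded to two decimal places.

9.28%

P = C/r ⇒ r = C/P = £84.26/£907.70 = 0.092828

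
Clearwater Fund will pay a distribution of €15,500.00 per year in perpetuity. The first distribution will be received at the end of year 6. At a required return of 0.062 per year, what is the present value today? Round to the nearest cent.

Value at end of year 5: C / r = €15,500.00 / 0.062 = €250,000.0000
Discount to today: PV = €250,000.0000 / (1 + 0.062)^5 = €250,000.0000 / 1.350898 = €185,062.07

€185062.07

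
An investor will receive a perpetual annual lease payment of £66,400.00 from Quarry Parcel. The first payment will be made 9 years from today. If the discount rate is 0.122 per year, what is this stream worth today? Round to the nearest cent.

£216703.23

Value at end of year 8: C / r = £66,400.00 / 0.122 = £544,262.2951
Discount to today: PV = £544,262.2951 / (1 + 0.122)^8 = £544,262.2951 / 2.511556 = £216,703.23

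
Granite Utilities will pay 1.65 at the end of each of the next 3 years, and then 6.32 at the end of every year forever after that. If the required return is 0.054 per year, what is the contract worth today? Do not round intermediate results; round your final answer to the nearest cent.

104.41

PV of 3-year annuity: 1.65 × [1 − (1+0.054)^−3] / 0.054 = 4.45989
Perpetuity value at year 3: 6.32 / 0.054 = 117.03704
PV of perpetuity: 117.03704 / (1+0.054)^3 = 99.95430
Total PV = 4.45989 + 99.95430 = 104.41419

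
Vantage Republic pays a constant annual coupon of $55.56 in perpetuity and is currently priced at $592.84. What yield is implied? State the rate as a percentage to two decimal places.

9.37%

P = C/r ⇒ r = C/P = $55.56/$592.84 = 0.093718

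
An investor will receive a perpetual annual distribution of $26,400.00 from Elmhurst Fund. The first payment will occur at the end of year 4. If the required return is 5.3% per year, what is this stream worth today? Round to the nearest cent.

Value at end of year 3: C / r = $26,400.00 / 0.053 = $498,113.2075
Discount to today: PV = $498,113.2075 / (1 + 0.053)^3 = $498,113.2075 / 1.167576 = $426,621.70

$426621.70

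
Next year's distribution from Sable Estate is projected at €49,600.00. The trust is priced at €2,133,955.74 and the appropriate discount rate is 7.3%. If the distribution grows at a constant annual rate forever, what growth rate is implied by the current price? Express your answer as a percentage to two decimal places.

4.98%

P = D₁/(r−g) ⇒ g = r − D₁/P = 0.073 − €49,600.00/€2,133,955.74 = 0.049757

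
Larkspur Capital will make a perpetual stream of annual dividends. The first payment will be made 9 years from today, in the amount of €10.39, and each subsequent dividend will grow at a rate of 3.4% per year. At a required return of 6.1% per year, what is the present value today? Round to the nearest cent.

Value at end of year 8: C₁ / (r − g) = €10.39 / (0.061 − 0.034) = €384.8148
Discount to today: PV = €384.8148 / (1 + 0.061)^8 = €384.8148 / 1.605917 = €239.62

€239.62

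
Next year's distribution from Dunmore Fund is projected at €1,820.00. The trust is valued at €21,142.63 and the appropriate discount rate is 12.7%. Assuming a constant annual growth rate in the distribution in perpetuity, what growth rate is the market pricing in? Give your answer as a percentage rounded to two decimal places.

P = D₁/(r−g) ⇒ g = r − D₁/P = 0.127 − €1,820.00/€21,142.63 = 0.040918

4.09%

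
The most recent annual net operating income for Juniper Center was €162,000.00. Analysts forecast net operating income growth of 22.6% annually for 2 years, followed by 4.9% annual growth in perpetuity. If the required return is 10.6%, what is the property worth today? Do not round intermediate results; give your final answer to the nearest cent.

D_1 = 198612.00000
D_2 = 243498.31200
Terminal value at year 2: TV = D_2×(1+g_2)/(r−g_2) = 255429.72929/0.057 = 4481223.32084
P_0 = D_1/(1+r)^1 + D_2/(1+r)^2 + TV/(1+r)^2
    = 179576.85353 + 199060.77977 + 3663416.80660 = 4042054.43990

€4042054.44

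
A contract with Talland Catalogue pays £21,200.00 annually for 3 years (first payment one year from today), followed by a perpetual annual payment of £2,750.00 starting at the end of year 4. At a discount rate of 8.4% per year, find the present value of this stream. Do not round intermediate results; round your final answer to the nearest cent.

PV of 3-year annuity: £21,200.00 × [1 − (1+0.084)^−3] / 0.084 = 54242.51744
Perpetuity value at year 3: £2,750.00 / 0.084 = 32738.09524
PV of perpetuity: 32738.09524 / (1+0.084)^3 = 25701.91963
Total PV = 54242.51744 + 25701.91963 = 79944.43707

£79944.44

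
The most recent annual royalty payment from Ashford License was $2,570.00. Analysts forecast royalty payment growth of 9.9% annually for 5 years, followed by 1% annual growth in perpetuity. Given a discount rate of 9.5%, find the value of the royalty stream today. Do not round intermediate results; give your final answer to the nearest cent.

$44091.01

D_1 = 2824.43000
D_2 = 3104.04857
D_3 = 3411.34938
D_4 = 3749.07297
D_5 = 4120.23119
Terminal value at year 5: TV = D_5×(1+g_2)/(r−g_2) = 4161.43350/0.085 = 48958.04121
P_0 = D_1/(1+r)^1 + D_2/(1+r)^2 + D_3/(1+r)^3 + D_4/(1+r)^4 + D_5/(1+r)^5 + TV/(1+r)^5
    = 2579.38813 + 2588.81055 + 2598.26739 + 2607.75878 + 2617.28484 + 31099.50221 = 44091.01190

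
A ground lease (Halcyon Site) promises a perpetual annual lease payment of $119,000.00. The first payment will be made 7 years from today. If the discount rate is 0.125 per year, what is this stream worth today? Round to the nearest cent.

Value at end of year 6: C / r = $119,000.00 / 0.125 = $952,000.0000
Discount to today: PV = $952,000.0000 / (1 + 0.125)^6 = $952,000.0000 / 2.027287 = $469,593.22

$469593.22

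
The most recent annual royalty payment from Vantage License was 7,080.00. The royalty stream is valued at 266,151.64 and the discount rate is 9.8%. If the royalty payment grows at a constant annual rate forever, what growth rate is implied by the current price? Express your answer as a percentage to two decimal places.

6.95%

P = D₀(1+g)/(r−g) ⇒ P(r−g) = D₀(1+g) ⇒ g(P+D₀) = P·r − D₀
g = (P·r − D₀)/(P + D₀) = (266,151.64×0.098 − 7,080.00) / (266,151.64 + 7,080.00) = 0.069549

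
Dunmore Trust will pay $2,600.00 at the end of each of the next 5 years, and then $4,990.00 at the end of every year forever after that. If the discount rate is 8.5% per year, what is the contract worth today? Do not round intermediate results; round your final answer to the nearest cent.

$49287.75

PV of 5-year annuity: $2,600.00 × [1 − (1+0.085)^−5] / 0.085 = 10245.66941
Perpetuity value at year 5: $4,990.00 / 0.085 = 58705.88235
PV of perpetuity: 58705.88235 / (1+0.085)^5 = 39042.07838
Total PV = 10245.66941 + 39042.07838 = 49287.74778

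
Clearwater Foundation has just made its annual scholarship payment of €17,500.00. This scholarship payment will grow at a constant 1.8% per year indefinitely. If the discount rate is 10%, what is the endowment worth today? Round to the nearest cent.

D₁ = D₀ × (1 + g) = €17,500.00 × 1.018 = €17,815.0000
Growing perpetuity: P = D₁ / (r − g) = €17,815.0000 / (0.1 − 0.018) = €217,256.10

€217256.10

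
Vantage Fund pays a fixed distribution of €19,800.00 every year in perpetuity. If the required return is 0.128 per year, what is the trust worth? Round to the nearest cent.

Level perpetuity: PV = C / r = €19,800.00 / 0.128 = €154,687.50

€154687.50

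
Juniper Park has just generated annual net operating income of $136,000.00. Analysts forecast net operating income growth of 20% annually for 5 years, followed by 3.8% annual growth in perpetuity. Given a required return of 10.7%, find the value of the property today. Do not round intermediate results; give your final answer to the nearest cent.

$3934183.51

D_1 = 163200.00000
D_2 = 195840.00000
D_3 = 235008.00000
D_4 = 282009.60000
D_5 = 338411.52000
Terminal value at year 5: TV = D_5×(1+g_2)/(r−g_2) = 351271.15776/0.069 = 5090886.34435
P_0 = D_1/(1+r)^1 + D_2/(1+r)^2 + D_3/(1+r)^3 + D_4/(1+r)^4 + D_5/(1+r)^5 + TV/(1+r)^5
    = 147425.47425 + 159810.81220 + 173236.65279 + 187790.40953 + 203566.83960 + 3062353.32614 = 3934183.51452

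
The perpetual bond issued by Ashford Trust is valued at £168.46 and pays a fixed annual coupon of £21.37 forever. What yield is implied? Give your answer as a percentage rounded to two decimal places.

12.69%

P = C/r ⇒ r = C/P = £21.37/£168.46 = 0.126855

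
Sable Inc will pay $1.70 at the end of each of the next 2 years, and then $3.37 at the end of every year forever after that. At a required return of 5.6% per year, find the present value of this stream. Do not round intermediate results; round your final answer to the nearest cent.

$57.10

PV of 2-year annuity: $1.70 × [1 − (1+0.056)^−2] / 0.056 = 3.13433
Perpetuity value at year 2: $3.37 / 0.056 = 60.17857
PV of perpetuity: 60.17857 / (1+0.056)^2 = 53.96523
Total PV = 3.13433 + 53.96523 = 57.09956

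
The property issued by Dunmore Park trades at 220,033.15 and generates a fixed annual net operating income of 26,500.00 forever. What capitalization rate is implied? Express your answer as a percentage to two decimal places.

P = C/r ⇒ r = C/P = 26,500.00/220,033.15 = 0.120436

12.04%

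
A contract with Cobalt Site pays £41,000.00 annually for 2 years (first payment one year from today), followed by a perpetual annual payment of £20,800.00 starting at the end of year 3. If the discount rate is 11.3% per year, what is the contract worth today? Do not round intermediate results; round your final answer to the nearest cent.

PV of 2-year annuity: £41,000.00 × [1 − (1+0.113)^−2] / 0.113 = 69934.74974
Perpetuity value at year 2: £20,800.00 / 0.113 = 184070.79646
PV of perpetuity: 184070.79646 / (1+0.113)^2 = 148591.70391
Total PV = 69934.74974 + 148591.70391 = 218526.45365

£218526.45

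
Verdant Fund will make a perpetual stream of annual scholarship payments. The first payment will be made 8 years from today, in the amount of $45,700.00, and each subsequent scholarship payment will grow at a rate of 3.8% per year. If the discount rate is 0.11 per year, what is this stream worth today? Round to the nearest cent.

Value at end of year 7: C₁ / (r − g) = $45,700.00 / (0.11 − 0.038) = $634,722.2222
Discount to today: PV = $634,722.2222 / (1 + 0.11)^7 = $634,722.2222 / 2.076160 = $305,719.30

$305719.30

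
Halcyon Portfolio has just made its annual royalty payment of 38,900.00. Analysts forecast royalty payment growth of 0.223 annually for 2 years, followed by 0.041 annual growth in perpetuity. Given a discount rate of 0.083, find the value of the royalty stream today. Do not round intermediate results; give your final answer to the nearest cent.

D_1 = 47574.70000
D_2 = 58183.85810
Terminal value at year 2: TV = D_2×(1+g_2)/(r−g_2) = 60569.39628/0.042 = 1442128.48291
P_0 = D_1/(1+r)^1 + D_2/(1+r)^2 + TV/(1+r)^2
    = 43928.62419 + 49607.30137 + 1229552.39831 = 1323088.32388

1323088.32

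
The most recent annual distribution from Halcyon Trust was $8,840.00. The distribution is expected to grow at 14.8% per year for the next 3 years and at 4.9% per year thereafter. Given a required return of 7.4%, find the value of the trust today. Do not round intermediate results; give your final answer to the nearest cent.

$483347.75

D_1 = 10148.32000
D_2 = 11650.27136
D_3 = 13374.51152
Terminal value at year 3: TV = D_3×(1+g_2)/(r−g_2) = 14029.86259/0.025 = 561194.50343
P_0 = D_1/(1+r)^1 + D_2/(1+r)^2 + D_3/(1+r)^3 + TV/(1+r)^3
    = 9449.08752 + 10100.14197 + 10796.05492 + 453002.46438 = 483347.74880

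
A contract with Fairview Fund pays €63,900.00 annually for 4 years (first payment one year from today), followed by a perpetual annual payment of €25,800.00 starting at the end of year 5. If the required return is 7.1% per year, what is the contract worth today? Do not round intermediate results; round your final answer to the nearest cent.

PV of 4-year annuity: €63,900.00 × [1 − (1+0.071)^−4] / 0.071 = 215955.07351
Perpetuity value at year 4: €25,800.00 / 0.071 = 363380.28169
PV of perpetuity: 363380.28169 / (1+0.071)^4 = 276187.15342
Total PV = 215955.07351 + 276187.15342 = 492142.22693

€492142.23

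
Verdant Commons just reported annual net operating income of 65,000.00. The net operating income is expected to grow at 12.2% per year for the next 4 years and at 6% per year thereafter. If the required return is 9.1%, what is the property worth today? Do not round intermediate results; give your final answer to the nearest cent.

D_1 = 72930.00000
D_2 = 81827.46000
D_3 = 91810.41012
D_4 = 103011.28015
Terminal value at year 4: TV = D_4×(1+g_2)/(r−g_2) = 109191.95696/0.031 = 3522321.19238
P_0 = D_1/(1+r)^1 + D_2/(1+r)^2 + D_3/(1+r)^3 + D_4/(1+r)^4 + TV/(1+r)^4
    = 66846.92942 + 68746.33805 + 70699.71704 + 72708.59993 + 2486165.02975 = 2765166.61419

2765166.61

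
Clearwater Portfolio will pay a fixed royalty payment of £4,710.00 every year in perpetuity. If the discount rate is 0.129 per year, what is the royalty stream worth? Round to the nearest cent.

£36511.63

Level perpetuity: PV = C / r = £4,710.00 / 0.129 = £36,511.63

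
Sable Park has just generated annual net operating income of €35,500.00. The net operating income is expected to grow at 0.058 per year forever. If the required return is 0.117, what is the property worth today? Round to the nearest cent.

€636593.22

D₁ = D₀ × (1 + g) = €35,500.00 × 1.058 = €37,559.0000
Growing perpetuity: P = D₁ / (r − g) = €37,559.0000 / (0.117 − 0.058) = €636,593.22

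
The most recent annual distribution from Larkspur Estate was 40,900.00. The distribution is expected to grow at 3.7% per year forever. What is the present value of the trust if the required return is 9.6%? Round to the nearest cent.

D₁ = D₀ × (1 + g) = 40,900.00 × 1.037 = 42,413.3000
Growing perpetuity: P = D₁ / (r − g) = 42,413.3000 / (0.096 − 0.037) = 718,869.49

718869.49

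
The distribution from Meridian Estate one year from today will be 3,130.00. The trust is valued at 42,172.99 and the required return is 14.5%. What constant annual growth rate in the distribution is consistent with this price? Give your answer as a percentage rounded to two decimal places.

P = D₁/(r−g) ⇒ g = r − D₁/P = 0.145 − 3,130.00/42,172.99 = 0.070782

7.08%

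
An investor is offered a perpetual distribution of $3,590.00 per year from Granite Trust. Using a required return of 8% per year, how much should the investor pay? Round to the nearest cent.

$44875.00

Level perpetuity: PV = C / r = $3,590.00 / 0.08 = $44,875.00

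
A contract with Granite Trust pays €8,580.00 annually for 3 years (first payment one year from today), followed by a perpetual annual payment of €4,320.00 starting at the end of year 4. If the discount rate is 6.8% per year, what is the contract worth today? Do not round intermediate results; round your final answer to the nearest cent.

€74749.98

PV of 3-year annuity: €8,580.00 × [1 − (1+0.068)^−3] / 0.068 = 22599.16315
Perpetuity value at year 3: €4,320.00 / 0.068 = 63529.41176
PV of perpetuity: 63529.41176 / (1+0.068)^3 = 52150.81214
Total PV = 22599.16315 + 52150.81214 = 74749.97529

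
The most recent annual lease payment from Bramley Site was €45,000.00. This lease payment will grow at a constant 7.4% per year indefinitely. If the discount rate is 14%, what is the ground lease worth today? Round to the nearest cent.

D₁ = D₀ × (1 + g) = €45,000.00 × 1.074 = €48,330.0000
Growing perpetuity: P = D₁ / (r − g) = €48,330.0000 / (0.14 − 0.074) = €732,272.73

€732272.73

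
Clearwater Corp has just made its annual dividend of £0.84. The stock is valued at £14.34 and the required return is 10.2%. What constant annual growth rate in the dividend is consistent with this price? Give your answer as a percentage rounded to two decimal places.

P = D₀(1+g)/(r−g) ⇒ P(r−g) = D₀(1+g) ⇒ g(P+D₀) = P·r − D₀
g = (P·r − D₀)/(P + D₀) = (£14.34×0.102 − £0.84) / (£14.34 + £0.84) = 0.041020

4.10%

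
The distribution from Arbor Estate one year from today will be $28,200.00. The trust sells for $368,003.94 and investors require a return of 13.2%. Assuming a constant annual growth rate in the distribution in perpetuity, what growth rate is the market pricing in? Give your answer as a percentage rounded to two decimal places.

5.54%

P = D₁/(r−g) ⇒ g = r − D₁/P = 0.132 − $28,200.00/$368,003.94 = 0.055370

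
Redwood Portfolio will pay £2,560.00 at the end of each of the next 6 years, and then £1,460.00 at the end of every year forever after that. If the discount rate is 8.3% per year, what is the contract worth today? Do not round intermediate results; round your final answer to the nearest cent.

£22629.58

PV of 6-year annuity: £2,560.00 × [1 − (1+0.083)^−6] / 0.083 = 11727.63269
Perpetuity value at year 6: £1,460.00 / 0.083 = 17590.36145
PV of perpetuity: 17590.36145 / (1+0.083)^6 = 10901.94593
Total PV = 11727.63269 + 10901.94593 = 22629.57862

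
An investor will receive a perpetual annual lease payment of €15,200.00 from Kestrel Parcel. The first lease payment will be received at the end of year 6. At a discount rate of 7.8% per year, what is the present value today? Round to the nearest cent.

Value at end of year 5: C / r = €15,200.00 / 0.078 = €194,871.7949
Discount to today: PV = €194,871.7949 / (1 + 0.078)^5 = €194,871.7949 / 1.455773 = €133,861.34

€133861.34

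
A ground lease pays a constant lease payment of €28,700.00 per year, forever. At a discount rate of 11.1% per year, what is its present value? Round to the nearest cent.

Level perpetuity: PV = C / r = €28,700.00 / 0.111 = €258,558.56

€258558.56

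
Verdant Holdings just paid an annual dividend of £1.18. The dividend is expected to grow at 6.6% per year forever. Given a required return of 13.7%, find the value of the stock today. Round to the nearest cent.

£17.72

D₁ = D₀ × (1 + g) = £1.18 × 1.066 = £1.2579
Growing perpetuity: P = D₁ / (r − g) = £1.2579 / (0.137 − 0.066) = £17.72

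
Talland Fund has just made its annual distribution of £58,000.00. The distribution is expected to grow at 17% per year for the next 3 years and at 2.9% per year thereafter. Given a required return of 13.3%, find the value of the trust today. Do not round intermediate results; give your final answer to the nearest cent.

£817556.92

D_1 = 67860.00000
D_2 = 79396.20000
D_3 = 92893.55400
Terminal value at year 3: TV = D_3×(1+g_2)/(r−g_2) = 95587.46707/0.104 = 919110.26025
P_0 = D_1/(1+r)^1 + D_2/(1+r)^2 + D_3/(1+r)^3 + TV/(1+r)^3
    = 59894.08650 + 61850.02754 + 63869.84309 + 631942.96671 = 817556.92383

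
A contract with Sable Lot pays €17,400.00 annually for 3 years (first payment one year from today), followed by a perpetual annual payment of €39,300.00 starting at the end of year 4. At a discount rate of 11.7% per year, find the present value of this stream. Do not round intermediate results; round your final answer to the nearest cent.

PV of 3-year annuity: €17,400.00 × [1 − (1+0.117)^−3] / 0.117 = 42008.25652
Perpetuity value at year 3: €39,300.00 / 0.117 = 335897.43590
PV of perpetuity: 335897.43590 / (1+0.117)^3 = 241016.71858
Total PV = 42008.25652 + 241016.71858 = 283024.97510

€283024.98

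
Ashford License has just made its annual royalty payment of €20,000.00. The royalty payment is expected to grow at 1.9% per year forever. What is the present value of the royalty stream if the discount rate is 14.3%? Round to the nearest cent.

D₁ = D₀ × (1 + g) = €20,000.00 × 1.019 = €20,380.0000
Growing perpetuity: P = D₁ / (r − g) = €20,380.0000 / (0.143 − 0.019) = €164,354.84

€164354.84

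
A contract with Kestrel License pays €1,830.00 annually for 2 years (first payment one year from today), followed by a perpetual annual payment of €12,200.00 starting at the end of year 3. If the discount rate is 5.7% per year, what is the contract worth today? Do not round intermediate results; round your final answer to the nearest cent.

PV of 2-year annuity: €1,830.00 × [1 − (1+0.057)^−2] / 0.057 = 3369.26683
Perpetuity value at year 2: €12,200.00 / 0.057 = 214035.08772
PV of perpetuity: 214035.08772 / (1+0.057)^2 = 191573.30883
Total PV = 3369.26683 + 191573.30883 = 194942.57567

€194942.58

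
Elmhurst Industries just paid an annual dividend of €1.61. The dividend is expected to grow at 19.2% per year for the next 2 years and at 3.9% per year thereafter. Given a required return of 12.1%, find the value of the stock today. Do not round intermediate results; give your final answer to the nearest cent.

D_1 = 1.91912
D_2 = 2.28759
Terminal value at year 2: TV = D_2×(1+g_2)/(r−g_2) = 2.37681/0.082 = 28.98545
P_0 = D_1/(1+r)^1 + D_2/(1+r)^2 + TV/(1+r)^2
    = 1.71197 + 1.82040 + 23.06582 = 26.59819

€26.60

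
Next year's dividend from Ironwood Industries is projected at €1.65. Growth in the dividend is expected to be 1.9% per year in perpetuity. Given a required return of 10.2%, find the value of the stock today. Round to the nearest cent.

€19.88

Growing perpetuity: P = D₁ / (r − g) = €1.6500 / (0.102 − 0.019) = €19.88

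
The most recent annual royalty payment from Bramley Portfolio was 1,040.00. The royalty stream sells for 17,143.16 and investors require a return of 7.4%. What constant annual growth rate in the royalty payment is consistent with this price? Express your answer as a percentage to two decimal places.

P = D₀(1+g)/(r−g) ⇒ P(r−g) = D₀(1+g) ⇒ g(P+D₀) = P·r − D₀
g = (P·r − D₀)/(P + D₀) = (17,143.16×0.074 − 1,040.00) / (17,143.16 + 1,040.00) = 0.012572

1.26%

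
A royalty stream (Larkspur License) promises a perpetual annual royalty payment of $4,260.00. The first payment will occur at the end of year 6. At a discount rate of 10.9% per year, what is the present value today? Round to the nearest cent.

$23298.36

Value at end of year 5: C / r = $4,260.00 / 0.109 = $39,082.5688
Discount to today: PV = $39,082.5688 / (1 + 0.109)^5 = $39,082.5688 / 1.677481 = $23,298.36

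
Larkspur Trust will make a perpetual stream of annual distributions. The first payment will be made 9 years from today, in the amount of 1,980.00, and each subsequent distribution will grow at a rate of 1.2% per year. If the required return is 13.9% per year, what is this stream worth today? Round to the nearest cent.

5503.91

Value at end of year 8: C₁ / (r − g) = 1,980.00 / (0.139 − 0.012) = 15,590.5512
Discount to today: PV = 15,590.5512 / (1 + 0.139)^8 = 15,590.5512 / 2.832630 = 5,503.91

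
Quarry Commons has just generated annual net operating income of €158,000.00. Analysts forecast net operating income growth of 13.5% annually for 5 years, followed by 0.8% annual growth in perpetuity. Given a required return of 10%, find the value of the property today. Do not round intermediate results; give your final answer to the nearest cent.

€2893315.61

D_1 = 179330.00000
D_2 = 203539.55000
D_3 = 231017.38925
D_4 = 262204.73680
D_5 = 297602.37627
Terminal value at year 5: TV = D_5×(1+g_2)/(r−g_2) = 299983.19528/0.092 = 3260686.90518
P_0 = D_1/(1+r)^1 + D_2/(1+r)^2 + D_3/(1+r)^3 + D_4/(1+r)^4 + D_5/(1+r)^5 + TV/(1+r)^5
    = 163027.27273 + 168214.50413 + 173566.78381 + 179089.36329 + 184787.66122 + 2024630.02725 = 2893315.61243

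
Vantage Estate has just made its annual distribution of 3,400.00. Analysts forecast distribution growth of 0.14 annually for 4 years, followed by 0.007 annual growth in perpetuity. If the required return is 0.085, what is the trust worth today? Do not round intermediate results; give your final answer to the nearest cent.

D_1 = 3876.00000
D_2 = 4418.64000
D_3 = 5037.24960
D_4 = 5742.46454
Terminal value at year 4: TV = D_4×(1+g_2)/(r−g_2) = 5782.66180/0.078 = 74136.68969
P_0 = D_1/(1+r)^1 + D_2/(1+r)^2 + D_3/(1+r)^3 + D_4/(1+r)^4 + TV/(1+r)^4
    = 3572.35023 + 3753.43711 + 3943.70351 + 4143.61474 + 53495.12880 = 68908.23439

68908.23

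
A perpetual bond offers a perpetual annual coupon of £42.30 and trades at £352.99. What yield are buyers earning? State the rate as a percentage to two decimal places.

P = C/r ⇒ r = C/P = £42.30/£352.99 = 0.119833

11.98%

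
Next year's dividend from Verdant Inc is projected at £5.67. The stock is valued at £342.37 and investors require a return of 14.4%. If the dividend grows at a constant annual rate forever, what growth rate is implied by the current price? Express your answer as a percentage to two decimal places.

12.74%

P = D₁/(r−g) ⇒ g = r − D₁/P = 0.144 − £5.67/£342.37 = 0.127439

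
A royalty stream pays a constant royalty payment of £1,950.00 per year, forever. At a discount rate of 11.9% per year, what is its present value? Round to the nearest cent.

£16386.55

Level perpetuity: PV = C / r = £1,950.00 / 0.119 = £16,386.55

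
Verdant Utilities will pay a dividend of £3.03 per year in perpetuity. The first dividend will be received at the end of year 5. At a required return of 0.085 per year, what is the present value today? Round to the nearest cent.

£25.72

Value at end of year 4: C / r = £3.03 / 0.085 = £35.6471
Discount to today: PV = £35.6471 / (1 + 0.085)^4 = £35.6471 / 1.385859 = £25.72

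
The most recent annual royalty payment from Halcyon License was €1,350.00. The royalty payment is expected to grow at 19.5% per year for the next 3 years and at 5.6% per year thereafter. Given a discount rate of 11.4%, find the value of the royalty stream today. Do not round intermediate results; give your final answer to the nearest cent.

D_1 = 1613.25000
D_2 = 1927.83375
D_3 = 2303.76133
Terminal value at year 3: TV = D_3×(1+g_2)/(r−g_2) = 2432.77197/0.058 = 41944.34424
P_0 = D_1/(1+r)^1 + D_2/(1+r)^2 + D_3/(1+r)^3 + TV/(1+r)^3
    = 1448.15978 + 1553.45686 + 1666.41019 + 30340.15789 = 35008.18472

€35008.18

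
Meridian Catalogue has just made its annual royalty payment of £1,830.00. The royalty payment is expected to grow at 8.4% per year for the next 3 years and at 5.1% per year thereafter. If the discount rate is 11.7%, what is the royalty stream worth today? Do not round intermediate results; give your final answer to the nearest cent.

£31806.07

D_1 = 1983.72000
D_2 = 2150.35248
D_3 = 2330.98209
Terminal value at year 3: TV = D_3×(1+g_2)/(r−g_2) = 2449.86217/0.066 = 37119.12386
P_0 = D_1/(1+r)^1 + D_2/(1+r)^2 + D_3/(1+r)^3 + TV/(1+r)^3
    = 1775.93554 + 1723.46833 + 1672.55118 + 26634.11052 = 31806.06557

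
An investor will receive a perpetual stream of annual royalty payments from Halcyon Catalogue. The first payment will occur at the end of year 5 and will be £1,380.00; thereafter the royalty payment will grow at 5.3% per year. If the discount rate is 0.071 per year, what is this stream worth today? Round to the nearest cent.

£58270.49

Value at end of year 4: C₁ / (r − g) = £1,380.00 / (0.071 − 0.053) = £76,666.6667
Discount to today: PV = £76,666.6667 / (1 + 0.071)^4 = £76,666.6667 / 1.315703 = £58,270.49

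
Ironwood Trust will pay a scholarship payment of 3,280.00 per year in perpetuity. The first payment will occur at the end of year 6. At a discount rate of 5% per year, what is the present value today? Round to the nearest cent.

51399.32

Value at end of year 5: C / r = 3,280.00 / 0.05 = 65,600.0000
Discount to today: PV = 65,600.0000 / (1 + 0.05)^5 = 65,600.0000 / 1.276282 = 51,399.32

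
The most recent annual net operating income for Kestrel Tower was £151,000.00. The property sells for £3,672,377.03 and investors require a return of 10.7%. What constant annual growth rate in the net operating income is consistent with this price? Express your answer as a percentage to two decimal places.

P = D₀(1+g)/(r−g) ⇒ P(r−g) = D₀(1+g) ⇒ g(P+D₀) = P·r − D₀
g = (P·r − D₀)/(P + D₀) = (£3,672,377.03×0.107 − £151,000.00) / (£3,672,377.03 + £151,000.00) = 0.063280

6.33%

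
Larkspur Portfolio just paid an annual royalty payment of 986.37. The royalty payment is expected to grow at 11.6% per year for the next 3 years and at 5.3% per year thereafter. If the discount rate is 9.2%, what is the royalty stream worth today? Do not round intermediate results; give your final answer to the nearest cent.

D_1 = 1100.78892
D_2 = 1228.48043
D_3 = 1370.98417
Terminal value at year 3: TV = D_3×(1+g_2)/(r−g_2) = 1443.64633/0.039 = 37016.57246
P_0 = D_1/(1+r)^1 + D_2/(1+r)^2 + D_3/(1+r)^3 + TV/(1+r)^3
    = 1008.04846 + 1030.20337 + 1052.84521 + 28426.82054 = 31517.91758

31517.92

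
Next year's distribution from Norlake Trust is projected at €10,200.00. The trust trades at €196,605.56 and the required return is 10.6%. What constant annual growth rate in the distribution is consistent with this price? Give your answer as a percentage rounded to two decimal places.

P = D₁/(r−g) ⇒ g = r − D₁/P = 0.106 − €10,200.00/€196,605.56 = 0.054119

5.41%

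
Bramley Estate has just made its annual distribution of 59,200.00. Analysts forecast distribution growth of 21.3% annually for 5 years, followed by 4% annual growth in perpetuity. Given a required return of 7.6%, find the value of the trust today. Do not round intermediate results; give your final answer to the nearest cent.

D_1 = 71809.60000
D_2 = 87105.04480
D_3 = 105658.41934
D_4 = 128163.66266
D_5 = 155462.52281
Terminal value at year 5: TV = D_5×(1+g_2)/(r−g_2) = 161681.02372/0.036 = 4491139.54783
P_0 = D_1/(1+r)^1 + D_2/(1+r)^2 + D_3/(1+r)^3 + D_4/(1+r)^4 + D_5/(1+r)^5 + TV/(1+r)^5
    = 66737.54647 + 75234.79913 + 84813.95107 + 95612.75339 + 107786.49615 + 3113832.11100 = 3544017.65720

3544017.66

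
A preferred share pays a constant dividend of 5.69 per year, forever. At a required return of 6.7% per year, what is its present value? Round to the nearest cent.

84.93

Level perpetuity: PV = C / r = 5.69 / 0.067 = 84.93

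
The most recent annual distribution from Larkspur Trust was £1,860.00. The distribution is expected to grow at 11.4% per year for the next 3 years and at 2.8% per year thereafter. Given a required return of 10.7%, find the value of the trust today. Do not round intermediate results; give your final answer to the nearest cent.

£30316.47

D_1 = 2072.04000
D_2 = 2308.25256
D_3 = 2571.39335
Terminal value at year 3: TV = D_3×(1+g_2)/(r−g_2) = 2643.39237/0.079 = 33460.66286
P_0 = D_1/(1+r)^1 + D_2/(1+r)^2 + D_3/(1+r)^3 + TV/(1+r)^3
    = 1871.76152 + 1883.59741 + 1895.50814 + 24665.59961 = 30316.46668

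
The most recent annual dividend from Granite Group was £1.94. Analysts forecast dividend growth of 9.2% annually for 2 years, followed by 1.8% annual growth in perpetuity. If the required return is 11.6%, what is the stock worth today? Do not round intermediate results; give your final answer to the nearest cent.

D_1 = 2.11848
D_2 = 2.31338
Terminal value at year 2: TV = D_2×(1+g_2)/(r−g_2) = 2.35502/0.098 = 24.03083
P_0 = D_1/(1+r)^1 + D_2/(1+r)^2 + TV/(1+r)^2
    = 1.89828 + 1.85746 + 19.29480 = 23.05054

£23.05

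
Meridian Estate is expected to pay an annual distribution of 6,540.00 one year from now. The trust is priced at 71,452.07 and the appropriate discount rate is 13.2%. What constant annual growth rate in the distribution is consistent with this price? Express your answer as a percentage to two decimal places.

P = D₁/(r−g) ⇒ g = r − D₁/P = 0.132 − 6,540.00/71,452.07 = 0.040470

4.05%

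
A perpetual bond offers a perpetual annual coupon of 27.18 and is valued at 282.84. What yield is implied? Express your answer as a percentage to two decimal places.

9.61%

P = C/r ⇒ r = C/P = 27.18/282.84 = 0.096097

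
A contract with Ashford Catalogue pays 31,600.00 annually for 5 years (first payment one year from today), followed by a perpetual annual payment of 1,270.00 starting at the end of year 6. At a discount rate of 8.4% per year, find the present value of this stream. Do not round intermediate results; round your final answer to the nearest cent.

134951.92

PV of 5-year annuity: 31,600.00 × [1 − (1+0.084)^−5] / 0.084 = 124850.60652
Perpetuity value at year 5: 1,270.00 / 0.084 = 15119.04762
PV of perpetuity: 15119.04762 / (1+0.084)^5 = 10101.31755
Total PV = 124850.60652 + 10101.31755 = 134951.92407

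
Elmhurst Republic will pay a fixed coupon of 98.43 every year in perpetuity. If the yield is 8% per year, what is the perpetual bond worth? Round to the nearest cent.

1230.38

Level perpetuity: PV = C / r = 98.43 / 0.08 = 1,230.38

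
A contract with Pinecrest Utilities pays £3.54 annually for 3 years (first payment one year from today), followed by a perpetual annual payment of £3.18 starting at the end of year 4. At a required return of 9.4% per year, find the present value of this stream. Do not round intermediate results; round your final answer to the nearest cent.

£34.73

PV of 3-year annuity: £3.54 × [1 − (1+0.094)^−3] / 0.094 = 8.89729
Perpetuity value at year 3: £3.18 / 0.094 = 33.82979
PV of perpetuity: 33.82979 / (1+0.094)^3 = 25.83731
Total PV = 8.89729 + 25.83731 = 34.73460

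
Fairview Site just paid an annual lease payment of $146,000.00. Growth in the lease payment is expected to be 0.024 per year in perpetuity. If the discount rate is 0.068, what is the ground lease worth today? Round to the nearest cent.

D₁ = D₀ × (1 + g) = $146,000.00 × 1.024 = $149,504.0000
Growing perpetuity: P = D₁ / (r − g) = $149,504.0000 / (0.068 − 0.024) = $3,397,818.18

$3397818.18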